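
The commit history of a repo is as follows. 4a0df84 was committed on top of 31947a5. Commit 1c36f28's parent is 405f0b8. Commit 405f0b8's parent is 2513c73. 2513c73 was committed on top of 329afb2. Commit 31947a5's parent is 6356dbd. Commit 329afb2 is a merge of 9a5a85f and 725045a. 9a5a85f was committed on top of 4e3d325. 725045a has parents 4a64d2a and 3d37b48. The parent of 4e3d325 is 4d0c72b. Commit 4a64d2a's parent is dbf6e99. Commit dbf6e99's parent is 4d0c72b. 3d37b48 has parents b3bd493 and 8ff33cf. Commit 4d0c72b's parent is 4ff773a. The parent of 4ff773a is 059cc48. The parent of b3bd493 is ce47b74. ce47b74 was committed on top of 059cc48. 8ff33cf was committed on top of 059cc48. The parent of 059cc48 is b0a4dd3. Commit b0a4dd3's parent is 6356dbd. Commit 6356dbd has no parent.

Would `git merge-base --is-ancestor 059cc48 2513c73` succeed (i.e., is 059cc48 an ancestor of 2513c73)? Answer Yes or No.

Yes

Ancestors of 2513c73 (commits reachable by following parents): {059cc48, 2513c73, 329afb2, 3d37b48, 4a64d2a, 4d0c72b, 4e3d325, 4ff773a, 6356dbd, 725045a, 8ff33cf, 9a5a85f, b0a4dd3, b3bd493, ce47b74, dbf6e99}.
059cc48 is in that set, so it is an ancestor of 2513c73.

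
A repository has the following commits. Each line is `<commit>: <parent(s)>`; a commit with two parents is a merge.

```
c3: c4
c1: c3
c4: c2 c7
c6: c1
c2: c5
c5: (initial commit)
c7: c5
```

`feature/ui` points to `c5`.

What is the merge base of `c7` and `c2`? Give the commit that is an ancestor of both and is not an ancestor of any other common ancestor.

Ancestors of c7: {c5, c7}.
Ancestors of c2: {c2, c5}.
Common ancestors: {c5}.
The only common ancestor is c5, so it is the merge base.

c5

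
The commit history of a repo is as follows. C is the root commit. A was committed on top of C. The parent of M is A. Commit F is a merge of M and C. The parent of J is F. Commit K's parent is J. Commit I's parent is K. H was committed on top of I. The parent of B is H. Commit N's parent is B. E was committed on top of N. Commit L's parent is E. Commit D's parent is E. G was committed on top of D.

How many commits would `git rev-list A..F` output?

2

Reachable from F: {A, C, F, M}.
Reachable from A: {A, C}.
In F's history but not A's: {F, M} — 2 commits.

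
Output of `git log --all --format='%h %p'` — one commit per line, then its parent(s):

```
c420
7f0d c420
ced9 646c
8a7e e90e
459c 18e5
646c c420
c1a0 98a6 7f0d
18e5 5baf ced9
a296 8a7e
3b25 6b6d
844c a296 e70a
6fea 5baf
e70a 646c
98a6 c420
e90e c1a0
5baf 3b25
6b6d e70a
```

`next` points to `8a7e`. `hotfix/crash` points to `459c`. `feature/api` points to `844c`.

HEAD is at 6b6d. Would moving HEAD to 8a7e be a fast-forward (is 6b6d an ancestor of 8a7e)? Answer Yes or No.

A fast-forward from 6b6d to 8a7e is possible iff 6b6d is an ancestor of 8a7e.
Ancestors of 8a7e: {7f0d, 8a7e, 98a6, c1a0, c420, e90e}.
6b6d is not among them, so fast-forward is not possible.

No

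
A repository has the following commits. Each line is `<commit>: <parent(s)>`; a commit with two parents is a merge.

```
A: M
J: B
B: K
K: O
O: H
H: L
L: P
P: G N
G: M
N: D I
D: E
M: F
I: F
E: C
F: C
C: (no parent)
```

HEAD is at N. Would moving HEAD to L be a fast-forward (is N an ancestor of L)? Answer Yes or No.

A fast-forward from N to L is possible iff N is an ancestor of L.
Ancestors of L: {C, D, E, F, G, I, L, M, N, P}.
N is among them, so fast-forward is possible.

Yes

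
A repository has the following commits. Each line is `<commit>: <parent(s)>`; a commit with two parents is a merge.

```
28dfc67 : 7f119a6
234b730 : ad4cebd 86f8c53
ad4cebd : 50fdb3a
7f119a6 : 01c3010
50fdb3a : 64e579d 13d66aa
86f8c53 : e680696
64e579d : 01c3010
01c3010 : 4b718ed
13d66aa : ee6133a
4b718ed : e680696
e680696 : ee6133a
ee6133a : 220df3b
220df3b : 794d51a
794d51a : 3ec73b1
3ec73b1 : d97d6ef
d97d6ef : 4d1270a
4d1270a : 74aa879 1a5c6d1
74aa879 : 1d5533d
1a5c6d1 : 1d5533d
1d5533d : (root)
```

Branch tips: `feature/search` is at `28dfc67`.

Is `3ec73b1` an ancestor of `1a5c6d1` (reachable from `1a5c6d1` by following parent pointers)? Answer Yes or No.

No

Ancestors of 1a5c6d1: {1a5c6d1, 1d5533d}.
3ec73b1 is not in that set, so it is not an ancestor of 1a5c6d1.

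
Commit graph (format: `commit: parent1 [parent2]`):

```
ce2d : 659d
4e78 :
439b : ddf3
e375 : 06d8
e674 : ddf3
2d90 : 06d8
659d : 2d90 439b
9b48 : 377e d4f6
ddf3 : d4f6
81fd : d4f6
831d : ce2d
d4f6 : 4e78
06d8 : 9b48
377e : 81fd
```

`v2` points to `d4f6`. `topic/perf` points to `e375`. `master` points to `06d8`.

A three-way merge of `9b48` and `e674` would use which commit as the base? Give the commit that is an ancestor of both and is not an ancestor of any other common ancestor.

d4f6

Ancestors of 9b48: {377e, 4e78, 81fd, 9b48, d4f6}.
Ancestors of e674: {4e78, d4f6, ddf3, e674}.
Common ancestors: {4e78, d4f6}.
Among these, d4f6 is not an ancestor of any other common ancestor — it is the merge base.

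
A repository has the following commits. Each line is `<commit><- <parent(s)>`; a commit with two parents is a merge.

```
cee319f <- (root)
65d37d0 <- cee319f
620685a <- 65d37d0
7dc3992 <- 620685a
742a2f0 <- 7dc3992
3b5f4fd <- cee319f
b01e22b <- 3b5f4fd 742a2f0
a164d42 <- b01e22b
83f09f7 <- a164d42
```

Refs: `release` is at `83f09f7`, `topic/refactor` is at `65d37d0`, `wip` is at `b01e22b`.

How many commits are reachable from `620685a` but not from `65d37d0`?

1

Reachable from 620685a: {620685a, 65d37d0, cee319f}.
Reachable from 65d37d0: {65d37d0, cee319f}.
In 620685a's history but not 65d37d0's: {620685a} — 1 commit.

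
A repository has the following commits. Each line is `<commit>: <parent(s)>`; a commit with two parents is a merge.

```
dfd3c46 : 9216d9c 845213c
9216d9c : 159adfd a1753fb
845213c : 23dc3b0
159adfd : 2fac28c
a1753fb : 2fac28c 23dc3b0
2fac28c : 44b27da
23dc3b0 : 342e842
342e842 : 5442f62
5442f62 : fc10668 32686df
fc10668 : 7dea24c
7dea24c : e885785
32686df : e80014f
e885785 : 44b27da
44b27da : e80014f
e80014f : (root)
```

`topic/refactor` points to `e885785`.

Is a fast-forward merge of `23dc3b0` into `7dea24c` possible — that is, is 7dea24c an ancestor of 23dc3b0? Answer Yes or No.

A fast-forward from 7dea24c to 23dc3b0 is possible iff 7dea24c is an ancestor of 23dc3b0.
Ancestors of 23dc3b0: {23dc3b0, 32686df, 342e842, 44b27da, 5442f62, 7dea24c, e80014f, e885785, fc10668}.
7dea24c is among them, so fast-forward is possible.

Yes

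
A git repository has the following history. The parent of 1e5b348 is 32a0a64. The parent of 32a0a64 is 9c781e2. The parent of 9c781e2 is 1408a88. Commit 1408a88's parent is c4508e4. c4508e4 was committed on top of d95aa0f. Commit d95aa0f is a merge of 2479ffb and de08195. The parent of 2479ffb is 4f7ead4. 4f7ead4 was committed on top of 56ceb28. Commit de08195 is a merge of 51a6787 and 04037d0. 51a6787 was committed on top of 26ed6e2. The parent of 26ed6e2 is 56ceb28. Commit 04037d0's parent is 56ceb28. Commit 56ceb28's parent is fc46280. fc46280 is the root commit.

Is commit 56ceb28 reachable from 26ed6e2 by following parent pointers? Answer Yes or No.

Ancestors of 26ed6e2 (commits reachable by following parents): {26ed6e2, 56ceb28, fc46280}.
56ceb28 is in that set, so it is an ancestor of 26ed6e2.

Yes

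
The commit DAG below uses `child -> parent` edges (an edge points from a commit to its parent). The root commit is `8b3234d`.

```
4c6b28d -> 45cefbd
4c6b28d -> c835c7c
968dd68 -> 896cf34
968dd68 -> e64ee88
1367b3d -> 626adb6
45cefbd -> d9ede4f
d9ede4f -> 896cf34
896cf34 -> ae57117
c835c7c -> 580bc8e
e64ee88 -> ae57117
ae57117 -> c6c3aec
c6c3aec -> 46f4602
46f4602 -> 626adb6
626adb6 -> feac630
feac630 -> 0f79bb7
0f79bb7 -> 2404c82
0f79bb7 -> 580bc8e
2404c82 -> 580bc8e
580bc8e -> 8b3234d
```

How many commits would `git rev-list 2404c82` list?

Walking parent pointers from 2404c82: reachable set = {2404c82, 580bc8e, 8b3234d}.
That is 3 commits.

3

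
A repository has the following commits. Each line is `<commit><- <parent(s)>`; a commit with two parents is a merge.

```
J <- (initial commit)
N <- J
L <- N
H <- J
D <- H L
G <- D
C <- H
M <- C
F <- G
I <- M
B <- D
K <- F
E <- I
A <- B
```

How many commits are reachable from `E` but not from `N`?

5

Reachable from E: {C, E, H, I, J, M}.
Reachable from N: {J, N}.
In E's history but not N's: {C, E, H, I, M} — 5 commits.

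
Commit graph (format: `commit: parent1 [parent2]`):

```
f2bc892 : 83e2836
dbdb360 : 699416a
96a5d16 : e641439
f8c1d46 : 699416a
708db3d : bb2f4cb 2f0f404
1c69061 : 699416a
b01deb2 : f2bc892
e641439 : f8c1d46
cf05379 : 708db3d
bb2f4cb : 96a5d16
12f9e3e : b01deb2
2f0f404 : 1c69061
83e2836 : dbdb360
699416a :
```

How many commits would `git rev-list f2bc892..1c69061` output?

Reachable from 1c69061: {1c69061, 699416a}.
Reachable from f2bc892: {699416a, 83e2836, dbdb360, f2bc892}.
In 1c69061's history but not f2bc892's: {1c69061} — 1 commit.

1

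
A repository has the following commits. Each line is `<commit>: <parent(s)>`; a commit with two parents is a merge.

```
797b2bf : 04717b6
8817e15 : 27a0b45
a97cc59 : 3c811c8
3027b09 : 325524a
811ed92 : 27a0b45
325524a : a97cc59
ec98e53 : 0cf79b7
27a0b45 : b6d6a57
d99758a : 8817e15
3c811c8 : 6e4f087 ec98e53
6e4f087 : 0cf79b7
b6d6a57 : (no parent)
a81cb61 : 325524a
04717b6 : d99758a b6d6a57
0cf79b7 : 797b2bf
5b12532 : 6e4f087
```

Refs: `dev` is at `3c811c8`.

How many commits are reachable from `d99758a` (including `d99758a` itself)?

Walking parent pointers from d99758a: reachable set = {27a0b45, 8817e15, b6d6a57, d99758a}.
That is 4 commits.

4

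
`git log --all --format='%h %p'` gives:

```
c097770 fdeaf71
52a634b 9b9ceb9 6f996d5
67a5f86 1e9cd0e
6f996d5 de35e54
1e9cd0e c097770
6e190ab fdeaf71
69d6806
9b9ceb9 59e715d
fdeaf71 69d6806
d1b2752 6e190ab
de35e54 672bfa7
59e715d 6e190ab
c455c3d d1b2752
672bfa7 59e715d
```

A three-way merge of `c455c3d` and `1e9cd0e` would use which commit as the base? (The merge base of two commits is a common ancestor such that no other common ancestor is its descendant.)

Ancestors of c455c3d: {69d6806, 6e190ab, c455c3d, d1b2752, fdeaf71}.
Ancestors of 1e9cd0e: {1e9cd0e, 69d6806, c097770, fdeaf71}.
Common ancestors: {69d6806, fdeaf71}.
Among these, fdeaf71 is not an ancestor of any other common ancestor — it is the merge base.

fdeaf71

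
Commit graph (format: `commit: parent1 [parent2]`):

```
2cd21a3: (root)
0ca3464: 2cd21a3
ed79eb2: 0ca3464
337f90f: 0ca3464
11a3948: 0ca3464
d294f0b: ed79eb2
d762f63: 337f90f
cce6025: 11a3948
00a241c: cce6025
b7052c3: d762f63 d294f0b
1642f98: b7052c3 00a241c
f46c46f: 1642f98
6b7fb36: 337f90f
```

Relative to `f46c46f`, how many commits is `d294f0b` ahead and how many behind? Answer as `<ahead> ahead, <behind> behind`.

Reachable from d294f0b: {0ca3464, 2cd21a3, d294f0b, ed79eb2}.
Reachable from f46c46f: {00a241c, 0ca3464, 11a3948, 1642f98, 2cd21a3, 337f90f, b7052c3, cce6025, d294f0b, d762f63, ed79eb2, f46c46f}.
Only in d294f0b's history (ahead): {} — 0.
Only in f46c46f's history (behind): {00a241c, 11a3948, 1642f98, 337f90f, b7052c3, cce6025, d762f63, f46c46f} — 8.

0 ahead, 8 behind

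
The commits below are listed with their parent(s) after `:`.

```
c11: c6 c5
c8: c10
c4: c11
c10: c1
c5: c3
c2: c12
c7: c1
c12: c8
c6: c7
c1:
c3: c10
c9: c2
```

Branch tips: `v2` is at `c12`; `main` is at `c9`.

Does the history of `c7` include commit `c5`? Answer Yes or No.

Ancestors of c7: {c1, c7}.
c5 is not in that set, so it is not an ancestor of c7.

No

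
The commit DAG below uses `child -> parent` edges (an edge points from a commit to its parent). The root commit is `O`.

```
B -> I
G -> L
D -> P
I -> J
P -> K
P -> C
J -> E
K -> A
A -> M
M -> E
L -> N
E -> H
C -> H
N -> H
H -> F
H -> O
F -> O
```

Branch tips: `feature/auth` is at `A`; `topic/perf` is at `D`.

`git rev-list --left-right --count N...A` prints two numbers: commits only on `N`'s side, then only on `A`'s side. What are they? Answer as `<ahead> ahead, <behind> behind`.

Reachable from N: {F, H, N, O}.
Reachable from A: {A, E, F, H, M, O}.
Only in N's history (ahead): {N} — 1.
Only in A's history (behind): {A, E, M} — 3.

1 ahead, 3 behind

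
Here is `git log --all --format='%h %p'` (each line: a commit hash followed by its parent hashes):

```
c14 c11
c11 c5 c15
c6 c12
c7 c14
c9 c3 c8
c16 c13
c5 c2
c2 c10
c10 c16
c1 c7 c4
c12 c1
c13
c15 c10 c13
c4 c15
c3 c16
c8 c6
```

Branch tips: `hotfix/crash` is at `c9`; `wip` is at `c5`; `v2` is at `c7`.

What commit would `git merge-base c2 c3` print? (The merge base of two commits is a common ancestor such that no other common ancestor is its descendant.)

c16

Ancestors of c2: {c10, c13, c16, c2}.
Ancestors of c3: {c13, c16, c3}.
Common ancestors: {c13, c16}.
Among these, c16 is not an ancestor of any other common ancestor — it is the merge base.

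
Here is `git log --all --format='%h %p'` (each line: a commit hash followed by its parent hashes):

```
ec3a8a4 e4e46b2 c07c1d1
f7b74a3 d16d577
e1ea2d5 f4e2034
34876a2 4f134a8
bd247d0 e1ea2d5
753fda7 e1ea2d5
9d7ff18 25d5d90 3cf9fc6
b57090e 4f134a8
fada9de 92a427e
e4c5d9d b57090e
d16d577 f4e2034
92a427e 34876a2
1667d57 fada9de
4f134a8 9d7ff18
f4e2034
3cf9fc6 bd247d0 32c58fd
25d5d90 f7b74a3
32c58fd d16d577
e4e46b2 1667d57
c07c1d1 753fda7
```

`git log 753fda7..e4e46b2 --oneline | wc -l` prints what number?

13

Reachable from e4e46b2: {1667d57, 25d5d90, 32c58fd, 34876a2, 3cf9fc6, 4f134a8, 92a427e, 9d7ff18, bd247d0, d16d577, e1ea2d5, e4e46b2, f4e2034, f7b74a3, fada9de}.
Reachable from 753fda7: {753fda7, e1ea2d5, f4e2034}.
In e4e46b2's history but not 753fda7's: {1667d57, 25d5d90, 32c58fd, 34876a2, 3cf9fc6, 4f134a8, 92a427e, 9d7ff18, bd247d0, d16d577, e4e46b2, f7b74a3, fada9de} — 13 commits.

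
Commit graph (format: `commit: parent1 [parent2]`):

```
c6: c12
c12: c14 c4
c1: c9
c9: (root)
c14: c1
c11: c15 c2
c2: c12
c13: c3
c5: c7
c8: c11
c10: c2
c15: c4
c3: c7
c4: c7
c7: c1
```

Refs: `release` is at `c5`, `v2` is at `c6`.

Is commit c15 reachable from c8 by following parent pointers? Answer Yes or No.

Yes

Ancestors of c8 (commits reachable by following parents): {c1, c11, c12, c14, c15, c2, c4, c7, c8, c9}.
c15 is in that set, so it is an ancestor of c8.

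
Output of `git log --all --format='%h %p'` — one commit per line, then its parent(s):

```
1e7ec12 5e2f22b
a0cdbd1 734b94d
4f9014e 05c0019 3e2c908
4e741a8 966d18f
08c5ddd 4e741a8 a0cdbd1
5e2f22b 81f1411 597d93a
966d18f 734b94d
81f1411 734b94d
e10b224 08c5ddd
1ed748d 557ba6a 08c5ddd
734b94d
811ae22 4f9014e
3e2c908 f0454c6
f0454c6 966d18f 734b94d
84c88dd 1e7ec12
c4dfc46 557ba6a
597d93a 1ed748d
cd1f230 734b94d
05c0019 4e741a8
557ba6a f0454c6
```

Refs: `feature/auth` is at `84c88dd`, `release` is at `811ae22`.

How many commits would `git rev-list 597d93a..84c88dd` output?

Reachable from 84c88dd: {08c5ddd, 1e7ec12, 1ed748d, 4e741a8, 557ba6a, 597d93a, 5e2f22b, 734b94d, 81f1411, 84c88dd, 966d18f, a0cdbd1, f0454c6}.
Reachable from 597d93a: {08c5ddd, 1ed748d, 4e741a8, 557ba6a, 597d93a, 734b94d, 966d18f, a0cdbd1, f0454c6}.
In 84c88dd's history but not 597d93a's: {1e7ec12, 5e2f22b, 81f1411, 84c88dd} — 4 commits.

4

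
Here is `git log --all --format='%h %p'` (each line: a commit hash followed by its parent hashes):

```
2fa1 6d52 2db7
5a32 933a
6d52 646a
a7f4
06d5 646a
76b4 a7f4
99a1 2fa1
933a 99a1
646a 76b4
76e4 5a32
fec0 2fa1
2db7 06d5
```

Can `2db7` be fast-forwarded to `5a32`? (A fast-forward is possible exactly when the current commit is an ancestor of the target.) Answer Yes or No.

A fast-forward from 2db7 to 5a32 is possible iff 2db7 is an ancestor of 5a32.
Ancestors of 5a32: {06d5, 2db7, 2fa1, 5a32, 646a, 6d52, 76b4, 933a, 99a1, a7f4}.
2db7 is among them, so fast-forward is possible.

Yes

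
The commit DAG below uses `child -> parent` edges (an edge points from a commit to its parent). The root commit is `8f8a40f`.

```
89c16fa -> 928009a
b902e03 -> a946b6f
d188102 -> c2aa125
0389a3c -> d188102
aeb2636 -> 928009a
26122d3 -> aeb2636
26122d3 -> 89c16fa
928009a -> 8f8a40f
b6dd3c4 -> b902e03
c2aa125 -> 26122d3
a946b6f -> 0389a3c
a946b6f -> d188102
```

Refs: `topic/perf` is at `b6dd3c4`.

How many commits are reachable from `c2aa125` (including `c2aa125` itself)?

6

Walking parent pointers from c2aa125: reachable set = {26122d3, 89c16fa, 8f8a40f, 928009a, aeb2636, c2aa125}.
That is 6 commits.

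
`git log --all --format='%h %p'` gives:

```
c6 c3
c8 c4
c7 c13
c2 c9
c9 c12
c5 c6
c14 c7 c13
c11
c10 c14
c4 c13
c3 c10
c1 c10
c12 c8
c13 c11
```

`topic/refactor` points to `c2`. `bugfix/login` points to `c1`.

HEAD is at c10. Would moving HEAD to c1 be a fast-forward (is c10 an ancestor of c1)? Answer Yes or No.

A fast-forward from c10 to c1 is possible iff c10 is an ancestor of c1.
Ancestors of c1: {c1, c10, c11, c13, c14, c7}.
c10 is among them, so fast-forward is possible.

Yes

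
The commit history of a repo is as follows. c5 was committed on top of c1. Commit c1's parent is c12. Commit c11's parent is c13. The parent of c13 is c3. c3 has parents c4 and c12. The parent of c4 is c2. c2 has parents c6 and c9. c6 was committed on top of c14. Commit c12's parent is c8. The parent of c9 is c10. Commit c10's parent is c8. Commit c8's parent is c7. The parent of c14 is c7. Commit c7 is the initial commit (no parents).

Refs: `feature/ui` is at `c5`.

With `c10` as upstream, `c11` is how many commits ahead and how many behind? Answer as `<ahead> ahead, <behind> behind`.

9 ahead, 0 behind

Reachable from c11: {c10, c11, c12, c13, c14, c2, c3, c4, c6, c7, c8, c9}.
Reachable from c10: {c10, c7, c8}.
Only in c11's history (ahead): {c11, c12, c13, c14, c2, c3, c4, c6, c9} — 9.
Only in c10's history (behind): {} — 0.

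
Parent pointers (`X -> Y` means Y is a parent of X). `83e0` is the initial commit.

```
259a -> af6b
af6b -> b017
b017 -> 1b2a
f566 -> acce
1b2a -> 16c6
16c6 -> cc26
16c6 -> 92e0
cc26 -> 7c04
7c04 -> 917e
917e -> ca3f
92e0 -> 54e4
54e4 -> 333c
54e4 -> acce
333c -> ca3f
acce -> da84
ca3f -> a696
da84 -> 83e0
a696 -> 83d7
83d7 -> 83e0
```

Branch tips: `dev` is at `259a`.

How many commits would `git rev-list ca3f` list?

4

Walking parent pointers from ca3f: reachable set = {83d7, 83e0, a696, ca3f}.
That is 4 commits.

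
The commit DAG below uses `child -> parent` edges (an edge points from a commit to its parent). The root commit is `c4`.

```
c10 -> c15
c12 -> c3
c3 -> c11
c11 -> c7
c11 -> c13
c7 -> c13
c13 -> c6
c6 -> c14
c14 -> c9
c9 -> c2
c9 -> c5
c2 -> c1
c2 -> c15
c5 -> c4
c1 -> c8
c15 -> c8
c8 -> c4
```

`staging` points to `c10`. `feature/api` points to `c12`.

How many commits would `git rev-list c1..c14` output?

Reachable from c14: {c1, c14, c15, c2, c4, c5, c8, c9}.
Reachable from c1: {c1, c4, c8}.
In c14's history but not c1's: {c14, c15, c2, c5, c9} — 5 commits.

5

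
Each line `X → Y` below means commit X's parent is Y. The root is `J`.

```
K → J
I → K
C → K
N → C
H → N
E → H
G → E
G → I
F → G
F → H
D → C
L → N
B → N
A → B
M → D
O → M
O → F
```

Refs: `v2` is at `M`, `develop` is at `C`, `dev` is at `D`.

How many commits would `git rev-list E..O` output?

6

Reachable from O: {C, D, E, F, G, H, I, J, K, M, N, O}.
Reachable from E: {C, E, H, J, K, N}.
In O's history but not E's: {D, F, G, I, M, O} — 6 commits.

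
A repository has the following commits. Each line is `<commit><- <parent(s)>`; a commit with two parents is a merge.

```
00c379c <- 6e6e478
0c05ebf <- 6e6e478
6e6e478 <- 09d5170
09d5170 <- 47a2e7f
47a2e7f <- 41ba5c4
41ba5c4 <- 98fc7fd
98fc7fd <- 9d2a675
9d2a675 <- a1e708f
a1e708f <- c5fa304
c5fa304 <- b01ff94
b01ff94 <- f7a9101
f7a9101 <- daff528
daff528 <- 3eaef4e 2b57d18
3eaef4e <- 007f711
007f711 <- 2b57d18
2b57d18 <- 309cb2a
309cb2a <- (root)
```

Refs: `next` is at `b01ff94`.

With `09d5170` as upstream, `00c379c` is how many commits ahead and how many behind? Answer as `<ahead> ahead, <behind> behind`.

2 ahead, 0 behind

Reachable from 00c379c: {007f711, 00c379c, 09d5170, 2b57d18, 309cb2a, 3eaef4e, 41ba5c4, 47a2e7f, 6e6e478, 98fc7fd, 9d2a675, a1e708f, b01ff94, c5fa304, daff528, f7a9101}.
Reachable from 09d5170: {007f711, 09d5170, 2b57d18, 309cb2a, 3eaef4e, 41ba5c4, 47a2e7f, 98fc7fd, 9d2a675, a1e708f, b01ff94, c5fa304, daff528, f7a9101}.
Only in 00c379c's history (ahead): {00c379c, 6e6e478} — 2.
Only in 09d5170's history (behind): {} — 0.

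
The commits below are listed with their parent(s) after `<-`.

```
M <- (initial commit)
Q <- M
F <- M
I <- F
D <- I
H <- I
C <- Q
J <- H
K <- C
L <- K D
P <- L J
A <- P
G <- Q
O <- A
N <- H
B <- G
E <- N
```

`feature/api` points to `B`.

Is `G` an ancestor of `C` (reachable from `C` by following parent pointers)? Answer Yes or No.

No

Ancestors of C: {C, M, Q}.
G is not in that set, so it is not an ancestor of C.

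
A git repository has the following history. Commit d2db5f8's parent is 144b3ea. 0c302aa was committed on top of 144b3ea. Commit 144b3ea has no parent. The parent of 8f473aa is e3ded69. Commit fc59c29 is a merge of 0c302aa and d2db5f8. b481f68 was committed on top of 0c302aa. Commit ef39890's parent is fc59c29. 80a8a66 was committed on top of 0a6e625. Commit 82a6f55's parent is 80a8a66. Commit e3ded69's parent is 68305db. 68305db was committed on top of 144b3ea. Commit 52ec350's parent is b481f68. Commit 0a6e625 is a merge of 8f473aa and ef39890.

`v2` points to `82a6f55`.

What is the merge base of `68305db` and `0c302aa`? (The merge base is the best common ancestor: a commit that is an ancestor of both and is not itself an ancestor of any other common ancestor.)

144b3ea

Ancestors of 68305db: {144b3ea, 68305db}.
Ancestors of 0c302aa: {0c302aa, 144b3ea}.
Common ancestors: {144b3ea}.
The only common ancestor is 144b3ea, so it is the merge base.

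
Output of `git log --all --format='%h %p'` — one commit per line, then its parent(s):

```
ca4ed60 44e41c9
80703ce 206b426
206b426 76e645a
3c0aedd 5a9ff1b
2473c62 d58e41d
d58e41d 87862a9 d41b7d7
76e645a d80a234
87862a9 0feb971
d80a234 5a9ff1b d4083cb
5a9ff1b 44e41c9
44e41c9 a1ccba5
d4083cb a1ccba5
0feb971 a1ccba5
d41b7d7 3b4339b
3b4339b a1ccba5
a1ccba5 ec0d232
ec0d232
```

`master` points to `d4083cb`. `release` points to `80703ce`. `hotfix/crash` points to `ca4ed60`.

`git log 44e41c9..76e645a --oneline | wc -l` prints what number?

4

Reachable from 76e645a: {44e41c9, 5a9ff1b, 76e645a, a1ccba5, d4083cb, d80a234, ec0d232}.
Reachable from 44e41c9: {44e41c9, a1ccba5, ec0d232}.
In 76e645a's history but not 44e41c9's: {5a9ff1b, 76e645a, d4083cb, d80a234} — 4 commits.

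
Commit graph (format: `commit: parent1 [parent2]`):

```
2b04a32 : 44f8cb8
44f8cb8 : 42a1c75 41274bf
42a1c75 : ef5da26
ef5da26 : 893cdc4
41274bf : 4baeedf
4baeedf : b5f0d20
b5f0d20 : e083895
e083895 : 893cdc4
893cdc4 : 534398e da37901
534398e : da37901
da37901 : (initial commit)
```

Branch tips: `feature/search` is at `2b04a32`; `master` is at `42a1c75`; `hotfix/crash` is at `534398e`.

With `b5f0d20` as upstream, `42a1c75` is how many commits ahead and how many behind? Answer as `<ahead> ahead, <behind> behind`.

Reachable from 42a1c75: {42a1c75, 534398e, 893cdc4, da37901, ef5da26}.
Reachable from b5f0d20: {534398e, 893cdc4, b5f0d20, da37901, e083895}.
Only in 42a1c75's history (ahead): {42a1c75, ef5da26} — 2.
Only in b5f0d20's history (behind): {b5f0d20, e083895} — 2.

2 ahead, 2 behind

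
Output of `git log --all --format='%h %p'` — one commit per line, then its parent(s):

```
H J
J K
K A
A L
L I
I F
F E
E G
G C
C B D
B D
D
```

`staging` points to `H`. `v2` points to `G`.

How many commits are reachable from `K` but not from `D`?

9

Reachable from K: {A, B, C, D, E, F, G, I, K, L}.
Reachable from D: {D}.
In K's history but not D's: {A, B, C, E, F, G, I, K, L} — 9 commits.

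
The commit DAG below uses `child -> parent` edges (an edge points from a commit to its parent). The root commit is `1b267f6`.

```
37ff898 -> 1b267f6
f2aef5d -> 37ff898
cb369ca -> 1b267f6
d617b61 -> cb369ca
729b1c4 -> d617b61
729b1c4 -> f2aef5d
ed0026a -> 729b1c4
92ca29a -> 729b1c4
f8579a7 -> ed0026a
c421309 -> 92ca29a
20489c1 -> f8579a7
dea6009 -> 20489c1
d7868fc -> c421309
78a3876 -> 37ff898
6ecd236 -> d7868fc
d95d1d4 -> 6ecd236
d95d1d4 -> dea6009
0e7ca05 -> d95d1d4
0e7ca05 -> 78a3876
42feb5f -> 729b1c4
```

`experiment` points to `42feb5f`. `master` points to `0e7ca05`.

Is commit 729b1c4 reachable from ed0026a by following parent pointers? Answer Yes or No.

Ancestors of ed0026a (commits reachable by following parents): {1b267f6, 37ff898, 729b1c4, cb369ca, d617b61, ed0026a, f2aef5d}.
729b1c4 is in that set, so it is an ancestor of ed0026a.

Yes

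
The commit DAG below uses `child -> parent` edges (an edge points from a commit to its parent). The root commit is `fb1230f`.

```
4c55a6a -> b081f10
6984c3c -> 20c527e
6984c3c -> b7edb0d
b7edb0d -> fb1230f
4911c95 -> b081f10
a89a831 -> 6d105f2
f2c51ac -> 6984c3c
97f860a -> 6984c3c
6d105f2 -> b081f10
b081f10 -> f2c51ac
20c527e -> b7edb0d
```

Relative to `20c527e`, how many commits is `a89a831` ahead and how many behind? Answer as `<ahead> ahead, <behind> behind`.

5 ahead, 0 behind

Reachable from a89a831: {20c527e, 6984c3c, 6d105f2, a89a831, b081f10, b7edb0d, f2c51ac, fb1230f}.
Reachable from 20c527e: {20c527e, b7edb0d, fb1230f}.
Only in a89a831's history (ahead): {6984c3c, 6d105f2, a89a831, b081f10, f2c51ac} — 5.
Only in 20c527e's history (behind): {} — 0.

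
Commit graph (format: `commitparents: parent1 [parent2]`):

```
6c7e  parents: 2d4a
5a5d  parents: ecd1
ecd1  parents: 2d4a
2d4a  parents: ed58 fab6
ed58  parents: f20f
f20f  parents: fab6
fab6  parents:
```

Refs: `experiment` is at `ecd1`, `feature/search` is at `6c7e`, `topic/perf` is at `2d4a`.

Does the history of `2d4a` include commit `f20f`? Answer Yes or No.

Yes

Ancestors of 2d4a (commits reachable by following parents): {2d4a, ed58, f20f, fab6}.
f20f is in that set, so it is an ancestor of 2d4a.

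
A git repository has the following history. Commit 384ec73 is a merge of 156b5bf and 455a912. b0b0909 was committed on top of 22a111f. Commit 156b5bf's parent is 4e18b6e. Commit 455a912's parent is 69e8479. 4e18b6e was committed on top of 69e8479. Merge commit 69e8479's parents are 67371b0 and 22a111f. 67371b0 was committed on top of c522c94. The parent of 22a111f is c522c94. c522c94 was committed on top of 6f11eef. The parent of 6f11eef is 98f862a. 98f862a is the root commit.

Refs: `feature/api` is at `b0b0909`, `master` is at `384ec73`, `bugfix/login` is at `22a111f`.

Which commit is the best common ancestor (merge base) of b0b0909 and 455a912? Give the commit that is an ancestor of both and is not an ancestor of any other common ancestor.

22a111f

Ancestors of b0b0909: {22a111f, 6f11eef, 98f862a, b0b0909, c522c94}.
Ancestors of 455a912: {22a111f, 455a912, 67371b0, 69e8479, 6f11eef, 98f862a, c522c94}.
Common ancestors: {22a111f, 6f11eef, 98f862a, c522c94}.
Among these, 22a111f is not an ancestor of any other common ancestor — it is the merge base.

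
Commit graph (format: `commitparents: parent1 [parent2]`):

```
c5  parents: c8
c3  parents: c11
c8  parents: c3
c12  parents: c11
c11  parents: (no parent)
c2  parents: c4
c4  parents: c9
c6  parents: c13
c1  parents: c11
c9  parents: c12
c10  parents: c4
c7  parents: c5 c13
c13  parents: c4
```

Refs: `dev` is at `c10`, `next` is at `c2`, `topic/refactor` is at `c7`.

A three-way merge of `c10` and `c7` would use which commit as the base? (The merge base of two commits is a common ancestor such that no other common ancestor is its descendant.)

Ancestors of c10: {c10, c11, c12, c4, c9}.
Ancestors of c7: {c11, c12, c13, c3, c4, c5, c7, c8, c9}.
Common ancestors: {c11, c12, c4, c9}.
Among these, c4 is not an ancestor of any other common ancestor — it is the merge base.

c4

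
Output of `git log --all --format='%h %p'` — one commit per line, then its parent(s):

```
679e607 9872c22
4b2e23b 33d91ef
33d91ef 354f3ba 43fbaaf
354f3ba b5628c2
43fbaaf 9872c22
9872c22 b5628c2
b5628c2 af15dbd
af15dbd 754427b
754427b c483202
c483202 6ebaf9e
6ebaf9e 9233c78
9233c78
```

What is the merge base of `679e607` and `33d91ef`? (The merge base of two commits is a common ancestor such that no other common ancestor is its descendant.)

9872c22

Ancestors of 679e607: {679e607, 6ebaf9e, 754427b, 9233c78, 9872c22, af15dbd, b5628c2, c483202}.
Ancestors of 33d91ef: {33d91ef, 354f3ba, 43fbaaf, 6ebaf9e, 754427b, 9233c78, 9872c22, af15dbd, b5628c2, c483202}.
Common ancestors: {6ebaf9e, 754427b, 9233c78, 9872c22, af15dbd, b5628c2, c483202}.
Among these, 9872c22 is not an ancestor of any other common ancestor — it is the merge base.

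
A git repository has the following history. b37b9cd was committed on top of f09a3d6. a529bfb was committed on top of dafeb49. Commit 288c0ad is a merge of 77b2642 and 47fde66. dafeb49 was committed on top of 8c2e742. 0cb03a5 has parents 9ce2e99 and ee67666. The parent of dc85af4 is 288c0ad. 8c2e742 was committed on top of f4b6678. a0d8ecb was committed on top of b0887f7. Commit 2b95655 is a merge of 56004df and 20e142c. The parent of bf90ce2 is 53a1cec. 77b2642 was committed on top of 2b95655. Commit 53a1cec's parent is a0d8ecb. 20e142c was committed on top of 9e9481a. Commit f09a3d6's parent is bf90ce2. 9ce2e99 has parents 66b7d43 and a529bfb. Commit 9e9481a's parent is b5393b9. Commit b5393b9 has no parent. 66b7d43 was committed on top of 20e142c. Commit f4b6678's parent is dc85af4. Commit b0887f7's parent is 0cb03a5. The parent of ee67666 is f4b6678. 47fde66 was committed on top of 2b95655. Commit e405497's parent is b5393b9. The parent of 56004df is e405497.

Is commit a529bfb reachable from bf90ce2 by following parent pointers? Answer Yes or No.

Yes

Ancestors of bf90ce2 (commits reachable by following parents): {0cb03a5, 20e142c, 288c0ad, 2b95655, 47fde66, 53a1cec, 56004df, 66b7d43, 77b2642, 8c2e742, 9ce2e99, 9e9481a, a0d8ecb, a529bfb, b0887f7, b5393b9, bf90ce2, dafeb49, dc85af4, e405497, ee67666, f4b6678}.
a529bfb is in that set, so it is an ancestor of bf90ce2.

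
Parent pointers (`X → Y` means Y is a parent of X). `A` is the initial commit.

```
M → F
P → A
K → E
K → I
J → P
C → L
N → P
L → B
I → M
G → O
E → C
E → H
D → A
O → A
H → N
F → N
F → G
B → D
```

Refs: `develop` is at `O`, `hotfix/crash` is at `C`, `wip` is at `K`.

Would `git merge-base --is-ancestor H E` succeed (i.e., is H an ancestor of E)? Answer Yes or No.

Yes

Ancestors of E (commits reachable by following parents): {A, B, C, D, E, H, L, N, P}.
H is in that set, so it is an ancestor of E.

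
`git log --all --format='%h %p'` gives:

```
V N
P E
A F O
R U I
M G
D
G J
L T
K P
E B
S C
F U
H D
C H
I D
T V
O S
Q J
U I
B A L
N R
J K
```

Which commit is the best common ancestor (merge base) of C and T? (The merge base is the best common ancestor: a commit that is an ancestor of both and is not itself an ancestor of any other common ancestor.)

Ancestors of C: {C, D, H}.
Ancestors of T: {D, I, N, R, T, U, V}.
Common ancestors: {D}.
The only common ancestor is D, so it is the merge base.

D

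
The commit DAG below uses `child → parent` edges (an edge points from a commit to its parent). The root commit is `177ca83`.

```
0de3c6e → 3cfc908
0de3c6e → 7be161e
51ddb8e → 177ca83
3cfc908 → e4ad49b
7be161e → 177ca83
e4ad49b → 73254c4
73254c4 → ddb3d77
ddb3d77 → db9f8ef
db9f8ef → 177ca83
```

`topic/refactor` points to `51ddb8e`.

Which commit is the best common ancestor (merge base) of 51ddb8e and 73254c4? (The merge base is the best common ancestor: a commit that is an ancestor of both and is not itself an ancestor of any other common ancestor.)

Ancestors of 51ddb8e: {177ca83, 51ddb8e}.
Ancestors of 73254c4: {177ca83, 73254c4, db9f8ef, ddb3d77}.
Common ancestors: {177ca83}.
The only common ancestor is 177ca83, so it is the merge base.

177ca83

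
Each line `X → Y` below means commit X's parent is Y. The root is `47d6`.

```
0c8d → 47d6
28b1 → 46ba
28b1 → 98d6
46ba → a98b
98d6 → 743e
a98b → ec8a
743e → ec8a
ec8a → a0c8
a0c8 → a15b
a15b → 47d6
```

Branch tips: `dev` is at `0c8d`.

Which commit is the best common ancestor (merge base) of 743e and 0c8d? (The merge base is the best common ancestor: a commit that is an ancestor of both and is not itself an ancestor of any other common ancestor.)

Ancestors of 743e: {47d6, 743e, a0c8, a15b, ec8a}.
Ancestors of 0c8d: {0c8d, 47d6}.
Common ancestors: {47d6}.
The only common ancestor is 47d6, so it is the merge base.

47d6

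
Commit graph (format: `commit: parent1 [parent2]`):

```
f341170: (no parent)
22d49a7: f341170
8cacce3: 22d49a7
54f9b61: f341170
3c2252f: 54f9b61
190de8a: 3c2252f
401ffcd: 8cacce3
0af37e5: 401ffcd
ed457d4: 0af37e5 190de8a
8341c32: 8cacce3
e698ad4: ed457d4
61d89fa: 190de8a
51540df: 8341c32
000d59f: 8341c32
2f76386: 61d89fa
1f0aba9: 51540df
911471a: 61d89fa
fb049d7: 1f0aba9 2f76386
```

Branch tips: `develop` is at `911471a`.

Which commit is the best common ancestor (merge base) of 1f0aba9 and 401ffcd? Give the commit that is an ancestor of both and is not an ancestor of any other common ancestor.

8cacce3

Ancestors of 1f0aba9: {1f0aba9, 22d49a7, 51540df, 8341c32, 8cacce3, f341170}.
Ancestors of 401ffcd: {22d49a7, 401ffcd, 8cacce3, f341170}.
Common ancestors: {22d49a7, 8cacce3, f341170}.
Among these, 8cacce3 is not an ancestor of any other common ancestor — it is the merge base.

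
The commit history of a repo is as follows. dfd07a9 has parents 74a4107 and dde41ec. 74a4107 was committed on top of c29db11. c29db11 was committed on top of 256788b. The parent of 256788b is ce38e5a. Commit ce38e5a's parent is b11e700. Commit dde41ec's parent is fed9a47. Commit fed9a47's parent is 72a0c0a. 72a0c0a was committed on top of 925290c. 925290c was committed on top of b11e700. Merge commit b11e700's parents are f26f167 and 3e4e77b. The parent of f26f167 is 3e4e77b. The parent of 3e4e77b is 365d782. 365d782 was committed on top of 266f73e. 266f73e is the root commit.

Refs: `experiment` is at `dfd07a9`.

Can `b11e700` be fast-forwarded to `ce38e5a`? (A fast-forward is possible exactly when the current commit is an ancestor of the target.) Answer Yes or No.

A fast-forward from b11e700 to ce38e5a is possible iff b11e700 is an ancestor of ce38e5a.
Ancestors of ce38e5a: {266f73e, 365d782, 3e4e77b, b11e700, ce38e5a, f26f167}.
b11e700 is among them, so fast-forward is possible.

Yes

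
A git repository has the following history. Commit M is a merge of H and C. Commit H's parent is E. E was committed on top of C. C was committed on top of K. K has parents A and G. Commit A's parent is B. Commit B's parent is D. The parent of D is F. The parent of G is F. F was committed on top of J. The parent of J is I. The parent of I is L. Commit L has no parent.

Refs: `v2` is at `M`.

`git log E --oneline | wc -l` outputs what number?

Walking parent pointers from E: reachable set = {A, B, C, D, E, F, G, I, J, K, L}.
That is 11 commits.

11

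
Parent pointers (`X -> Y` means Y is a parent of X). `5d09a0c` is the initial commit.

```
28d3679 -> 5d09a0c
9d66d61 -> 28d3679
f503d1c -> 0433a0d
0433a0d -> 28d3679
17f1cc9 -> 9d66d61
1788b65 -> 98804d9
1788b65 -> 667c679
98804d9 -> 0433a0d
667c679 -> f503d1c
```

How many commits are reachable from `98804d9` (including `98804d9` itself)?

4

Walking parent pointers from 98804d9: reachable set = {0433a0d, 28d3679, 5d09a0c, 98804d9}.
That is 4 commits.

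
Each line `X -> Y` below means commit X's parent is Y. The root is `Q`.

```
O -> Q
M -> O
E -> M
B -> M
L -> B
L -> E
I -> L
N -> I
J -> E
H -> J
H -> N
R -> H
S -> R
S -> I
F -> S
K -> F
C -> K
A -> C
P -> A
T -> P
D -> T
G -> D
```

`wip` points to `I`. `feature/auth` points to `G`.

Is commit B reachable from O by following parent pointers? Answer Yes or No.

Ancestors of O: {O, Q}.
B is not in that set, so it is not an ancestor of O.

No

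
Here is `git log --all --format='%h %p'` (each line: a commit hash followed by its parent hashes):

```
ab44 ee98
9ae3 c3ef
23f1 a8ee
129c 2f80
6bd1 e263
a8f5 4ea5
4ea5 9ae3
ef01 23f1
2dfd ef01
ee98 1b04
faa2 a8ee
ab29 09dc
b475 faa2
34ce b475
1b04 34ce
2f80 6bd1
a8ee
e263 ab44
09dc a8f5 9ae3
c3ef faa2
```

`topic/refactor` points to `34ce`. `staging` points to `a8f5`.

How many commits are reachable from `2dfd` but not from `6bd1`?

3

Reachable from 2dfd: {23f1, 2dfd, a8ee, ef01}.
Reachable from 6bd1: {1b04, 34ce, 6bd1, a8ee, ab44, b475, e263, ee98, faa2}.
In 2dfd's history but not 6bd1's: {23f1, 2dfd, ef01} — 3 commits.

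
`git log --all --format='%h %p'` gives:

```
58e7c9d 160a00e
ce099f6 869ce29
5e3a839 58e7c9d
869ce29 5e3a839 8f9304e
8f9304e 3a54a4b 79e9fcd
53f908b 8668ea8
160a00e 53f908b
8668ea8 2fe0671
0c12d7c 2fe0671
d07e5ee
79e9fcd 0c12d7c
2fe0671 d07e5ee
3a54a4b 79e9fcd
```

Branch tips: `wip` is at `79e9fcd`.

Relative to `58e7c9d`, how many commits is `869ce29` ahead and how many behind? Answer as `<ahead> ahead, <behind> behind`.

Reachable from 869ce29: {0c12d7c, 160a00e, 2fe0671, 3a54a4b, 53f908b, 58e7c9d, 5e3a839, 79e9fcd, 8668ea8, 869ce29, 8f9304e, d07e5ee}.
Reachable from 58e7c9d: {160a00e, 2fe0671, 53f908b, 58e7c9d, 8668ea8, d07e5ee}.
Only in 869ce29's history (ahead): {0c12d7c, 3a54a4b, 5e3a839, 79e9fcd, 869ce29, 8f9304e} — 6.
Only in 58e7c9d's history (behind): {} — 0.

6 ahead, 0 behind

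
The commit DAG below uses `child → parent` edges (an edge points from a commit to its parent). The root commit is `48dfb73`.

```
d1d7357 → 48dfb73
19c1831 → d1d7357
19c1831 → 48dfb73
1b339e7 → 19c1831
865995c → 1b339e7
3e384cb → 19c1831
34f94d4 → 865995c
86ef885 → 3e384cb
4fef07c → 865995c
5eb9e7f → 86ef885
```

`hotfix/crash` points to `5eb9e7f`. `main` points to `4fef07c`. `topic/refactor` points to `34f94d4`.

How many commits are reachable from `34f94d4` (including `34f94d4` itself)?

6

Walking parent pointers from 34f94d4: reachable set = {19c1831, 1b339e7, 34f94d4, 48dfb73, 865995c, d1d7357}.
That is 6 commits.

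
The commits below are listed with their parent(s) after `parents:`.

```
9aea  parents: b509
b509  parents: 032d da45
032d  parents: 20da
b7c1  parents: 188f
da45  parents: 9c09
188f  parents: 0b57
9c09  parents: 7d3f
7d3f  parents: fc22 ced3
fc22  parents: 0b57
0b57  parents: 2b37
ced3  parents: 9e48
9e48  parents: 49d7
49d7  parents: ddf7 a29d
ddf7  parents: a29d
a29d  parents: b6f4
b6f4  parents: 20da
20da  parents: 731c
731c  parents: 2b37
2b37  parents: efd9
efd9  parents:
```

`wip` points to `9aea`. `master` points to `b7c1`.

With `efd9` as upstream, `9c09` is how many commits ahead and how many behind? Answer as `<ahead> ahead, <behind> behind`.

Reachable from 9c09: {0b57, 20da, 2b37, 49d7, 731c, 7d3f, 9c09, 9e48, a29d, b6f4, ced3, ddf7, efd9, fc22}.
Reachable from efd9: {efd9}.
Only in 9c09's history (ahead): {0b57, 20da, 2b37, 49d7, 731c, 7d3f, 9c09, 9e48, a29d, b6f4, ced3, ddf7, fc22} — 13.
Only in efd9's history (behind): {} — 0.

13 ahead, 0 behind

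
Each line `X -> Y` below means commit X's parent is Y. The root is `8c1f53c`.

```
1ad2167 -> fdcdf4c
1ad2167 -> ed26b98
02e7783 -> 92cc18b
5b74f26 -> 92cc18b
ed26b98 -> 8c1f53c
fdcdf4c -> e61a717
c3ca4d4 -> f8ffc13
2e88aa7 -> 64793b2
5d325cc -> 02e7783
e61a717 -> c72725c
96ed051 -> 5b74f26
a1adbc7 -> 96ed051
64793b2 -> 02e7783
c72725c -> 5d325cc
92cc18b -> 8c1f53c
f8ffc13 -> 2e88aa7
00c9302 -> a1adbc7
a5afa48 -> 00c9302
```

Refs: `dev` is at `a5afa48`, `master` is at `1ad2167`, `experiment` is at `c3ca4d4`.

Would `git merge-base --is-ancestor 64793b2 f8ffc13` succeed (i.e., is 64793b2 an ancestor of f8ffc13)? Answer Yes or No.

Yes

Ancestors of f8ffc13 (commits reachable by following parents): {02e7783, 2e88aa7, 64793b2, 8c1f53c, 92cc18b, f8ffc13}.
64793b2 is in that set, so it is an ancestor of f8ffc13.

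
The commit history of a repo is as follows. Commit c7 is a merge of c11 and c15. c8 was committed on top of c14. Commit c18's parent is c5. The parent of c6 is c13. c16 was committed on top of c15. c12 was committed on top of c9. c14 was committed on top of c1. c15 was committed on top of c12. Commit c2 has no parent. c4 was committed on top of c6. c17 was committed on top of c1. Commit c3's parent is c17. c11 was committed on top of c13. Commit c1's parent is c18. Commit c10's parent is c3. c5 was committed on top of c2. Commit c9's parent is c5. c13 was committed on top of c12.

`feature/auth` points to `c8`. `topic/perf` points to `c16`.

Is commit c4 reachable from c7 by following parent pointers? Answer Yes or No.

Ancestors of c7: {c11, c12, c13, c15, c2, c5, c7, c9}.
c4 is not in that set, so it is not an ancestor of c7.

No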